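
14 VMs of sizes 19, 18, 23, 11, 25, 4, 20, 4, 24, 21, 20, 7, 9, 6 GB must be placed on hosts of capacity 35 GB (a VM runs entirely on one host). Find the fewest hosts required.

Total = 25 + 24 + 23 + 21 + 20 + 20 + 19 + 18 + 11 + 9 + 7 + 6 + 4 + 4 = 211 GB.
Lower bound: ⌈211/35⌉ = 7 hosts.
Also, 8 VMs each exceed 35/2 GB, and no two of those can share a host, so at least 8 hosts are needed.
A packing using 8 hosts:
  host 1: 25 + 9 = 34
  host 2: 24 + 11 = 35
  host 3: 23 + 7 + 4 = 34
  host 4: 21 + 6 + 4 = 31
  host 5: 20 = 20
  host 6: 20 = 20
  host 7: 19 = 19
  host 8: 18 = 18
This matches the lower bound, so 8 is optimal.

8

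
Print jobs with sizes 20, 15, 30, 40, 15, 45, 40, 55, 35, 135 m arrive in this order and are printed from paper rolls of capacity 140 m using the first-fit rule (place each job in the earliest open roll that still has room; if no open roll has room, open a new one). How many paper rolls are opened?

  20 → roll 1 (new)  [load 20/140]
  15 → roll 1  [load 35/140]
  30 → roll 1  [load 65/140]
  40 → roll 1  [load 105/140]
  15 → roll 1  [load 120/140]
  45 → roll 2 (new)  [load 45/140]
  40 → roll 2  [load 85/140]
  55 → roll 2  [load 140/140]
  35 → roll 3 (new)  [load 35/140]
  135 → roll 4 (new)  [load 135/140]
4 paper rolls opened.

4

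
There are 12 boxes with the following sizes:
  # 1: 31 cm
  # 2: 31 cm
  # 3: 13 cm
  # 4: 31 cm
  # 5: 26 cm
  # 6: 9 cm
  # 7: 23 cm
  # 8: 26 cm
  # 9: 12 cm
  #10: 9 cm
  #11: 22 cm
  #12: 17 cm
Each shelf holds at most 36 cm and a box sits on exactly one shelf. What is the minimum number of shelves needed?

8

Total = 31 + 31 + 31 + 26 + 26 + 23 + 22 + 17 + 13 + 12 + 9 + 9 = 250 cm.
Lower bound: ⌈250/36⌉ = 7 shelves.
A packing using 8 shelves:
  shelf 1: 31 = 31
  shelf 2: 31 = 31
  shelf 3: 31 = 31
  shelf 4: 26 + 9 = 35
  shelf 5: 26 + 9 = 35
  shelf 6: 23 + 13 = 36
  shelf 7: 22 + 12 = 34
  shelf 8: 17 = 17
No arrangement into 7 shelves stays within capacity, so 8 is optimal.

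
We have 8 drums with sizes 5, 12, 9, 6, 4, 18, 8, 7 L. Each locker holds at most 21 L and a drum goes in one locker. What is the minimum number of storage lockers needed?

4

Total = 18 + 12 + 9 + 8 + 7 + 6 + 5 + 4 = 69 L.
Lower bound: ⌈69/21⌉ = 4 storage lockers.
A packing using 4 storage lockers:
  locker 1: 18 = 18
  locker 2: 12 + 9 = 21
  locker 3: 8 + 7 + 6 = 21
  locker 4: 5 + 4 = 9
This matches the lower bound, so 4 is optimal.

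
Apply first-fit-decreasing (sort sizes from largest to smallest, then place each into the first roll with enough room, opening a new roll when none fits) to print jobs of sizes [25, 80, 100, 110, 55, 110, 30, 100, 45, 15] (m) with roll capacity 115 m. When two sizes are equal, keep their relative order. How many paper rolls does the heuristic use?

7

Sorted descending: 110, 110, 100, 100, 80, 55, 45, 30, 25, 15.
  110 → roll 1 (new)  [load 110/115]
  110 → roll 2 (new)  [load 110/115]
  100 → roll 3 (new)  [load 100/115]
  100 → roll 4 (new)  [load 100/115]
  80 → roll 5 (new)  [load 80/115]
  55 → roll 6 (new)  [load 55/115]
  45 → roll 6  [load 100/115]
  30 → roll 5  [load 110/115]
  25 → roll 7 (new)  [load 25/115]
  15 → roll 3  [load 115/115]
7 paper rolls opened.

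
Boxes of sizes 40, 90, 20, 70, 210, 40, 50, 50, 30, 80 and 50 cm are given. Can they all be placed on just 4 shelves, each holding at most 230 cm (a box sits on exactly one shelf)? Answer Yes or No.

A valid assignment using 4 shelves:
  shelf 1: 210 + 20 = 230
  shelf 2: 90 + 80 + 50 = 220
  shelf 3: 70 + 50 + 50 + 40 = 210
  shelf 4: 40 + 30 = 70
Every load is within 230 cm, so 4 shelves suffice.

Yes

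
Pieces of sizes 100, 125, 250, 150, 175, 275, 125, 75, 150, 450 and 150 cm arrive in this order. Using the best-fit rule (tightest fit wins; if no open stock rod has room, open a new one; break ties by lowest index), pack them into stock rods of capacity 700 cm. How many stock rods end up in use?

  100 → stock rod 1 (new)  [load 100/700]
  125 → stock rod 1  [load 225/700]
  250 → stock rod 1  [load 475/700]
  150 → stock rod 1  [load 625/700]
  175 → stock rod 2 (new)  [load 175/700]
  275 → stock rod 2  [load 450/700]
  125 → stock rod 2  [load 575/700]
  75 → stock rod 1  [load 700/700]
  150 → stock rod 3 (new)  [load 150/700]
  450 → stock rod 3  [load 600/700]
  150 → stock rod 4 (new)  [load 150/700]
4 stock rods opened.

4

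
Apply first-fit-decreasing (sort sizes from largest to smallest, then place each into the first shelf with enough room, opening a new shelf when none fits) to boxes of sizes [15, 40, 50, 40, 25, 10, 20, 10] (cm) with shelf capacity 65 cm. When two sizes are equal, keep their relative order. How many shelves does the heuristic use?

4

Sorted descending: 50, 40, 40, 25, 20, 15, 10, 10.
  50 → shelf 1 (new)  [load 50/65]
  40 → shelf 2 (new)  [load 40/65]
  40 → shelf 3 (new)  [load 40/65]
  25 → shelf 2  [load 65/65]
  20 → shelf 3  [load 60/65]
  15 → shelf 1  [load 65/65]
  10 → shelf 4 (new)  [load 10/65]
  10 → shelf 4  [load 20/65]
4 shelves opened.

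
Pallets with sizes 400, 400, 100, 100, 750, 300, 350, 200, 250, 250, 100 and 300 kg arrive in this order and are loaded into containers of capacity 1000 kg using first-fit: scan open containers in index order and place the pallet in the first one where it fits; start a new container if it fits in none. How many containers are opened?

  400 → container 1 (new)  [load 400/1000]
  400 → container 1  [load 800/1000]
  100 → container 1  [load 900/1000]
  100 → container 1  [load 1000/1000]
  750 → container 2 (new)  [load 750/1000]
  300 → container 3 (new)  [load 300/1000]
  350 → container 3  [load 650/1000]
  200 → container 2  [load 950/1000]
  250 → container 3  [load 900/1000]
  250 → container 4 (new)  [load 250/1000]
  100 → container 3  [load 1000/1000]
  300 → container 4  [load 550/1000]
4 containers opened.

4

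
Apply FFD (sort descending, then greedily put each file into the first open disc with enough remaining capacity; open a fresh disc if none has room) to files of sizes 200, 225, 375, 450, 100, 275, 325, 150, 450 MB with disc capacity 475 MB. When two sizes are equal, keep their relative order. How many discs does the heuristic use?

6

Sorted descending: 450, 450, 375, 325, 275, 225, 200, 150, 100.
  450 → disc 1 (new)  [load 450/475]
  450 → disc 2 (new)  [load 450/475]
  375 → disc 3 (new)  [load 375/475]
  325 → disc 4 (new)  [load 325/475]
  275 → disc 5 (new)  [load 275/475]
  225 → disc 6 (new)  [load 225/475]
  200 → disc 5  [load 475/475]
  150 → disc 4  [load 475/475]
  100 → disc 3  [load 475/475]
6 discs opened.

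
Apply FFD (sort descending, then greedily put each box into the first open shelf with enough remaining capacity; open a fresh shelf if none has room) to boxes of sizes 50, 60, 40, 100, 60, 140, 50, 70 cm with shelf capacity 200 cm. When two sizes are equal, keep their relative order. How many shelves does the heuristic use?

Sorted descending: 140, 100, 70, 60, 60, 50, 50, 40.
  140 → shelf 1 (new)  [load 140/200]
  100 → shelf 2 (new)  [load 100/200]
  70 → shelf 2  [load 170/200]
  60 → shelf 1  [load 200/200]
  60 → shelf 3 (new)  [load 60/200]
  50 → shelf 3  [load 110/200]
  50 → shelf 3  [load 160/200]
  40 → shelf 3  [load 200/200]
3 shelves opened.

3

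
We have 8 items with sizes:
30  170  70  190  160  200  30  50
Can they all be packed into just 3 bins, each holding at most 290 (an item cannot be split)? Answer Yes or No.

No

Total = 900; ⌈900/290⌉ = 4.
At least 4 bins are required, but only 3 are allowed.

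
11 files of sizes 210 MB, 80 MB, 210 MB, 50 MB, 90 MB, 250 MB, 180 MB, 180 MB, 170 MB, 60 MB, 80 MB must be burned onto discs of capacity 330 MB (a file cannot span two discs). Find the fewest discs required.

Total = 250 + 210 + 210 + 180 + 180 + 170 + 90 + 80 + 80 + 60 + 50 = 1560 MB.
Lower bound: ⌈1560/330⌉ = 5 discs.
Also, 6 files each exceed 165 MB, and no two of those can share a disc, so at least 6 discs are needed.
A packing using 6 discs:
  disc 1: 250 + 80 = 330
  disc 2: 210 + 90 = 300
  disc 3: 210 + 80 = 290
  disc 4: 180 + 60 + 50 = 290
  disc 5: 180 = 180
  disc 6: 170 = 170
This matches the lower bound, so 6 is optimal.

6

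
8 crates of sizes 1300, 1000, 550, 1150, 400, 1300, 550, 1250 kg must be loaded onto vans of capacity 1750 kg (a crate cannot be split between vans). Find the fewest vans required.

Total = 1300 + 1300 + 1250 + 1150 + 1000 + 550 + 550 + 400 = 7500 kg.
Lower bound: ⌈7500/1750⌉ = 5 vans.
A packing using 5 vans:
  van 1: 1300 + 400 = 1700
  van 2: 1300 = 1300
  van 3: 1250 = 1250
  van 4: 1150 + 550 = 1700
  van 5: 1000 + 550 = 1550
This matches the lower bound, so 5 is optimal.

5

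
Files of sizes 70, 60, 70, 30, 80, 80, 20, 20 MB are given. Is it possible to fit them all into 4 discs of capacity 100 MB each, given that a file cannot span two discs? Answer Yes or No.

Total = 430 MB; ⌈430/100⌉ = 5.
At least 5 discs are required, but only 4 are allowed.

No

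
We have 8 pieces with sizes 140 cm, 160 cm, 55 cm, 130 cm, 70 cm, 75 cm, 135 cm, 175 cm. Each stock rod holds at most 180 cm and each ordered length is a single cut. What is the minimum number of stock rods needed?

Total = 175 + 160 + 140 + 135 + 130 + 75 + 70 + 55 = 940 cm.
Lower bound: ⌈940/180⌉ = 6 stock rods.
A packing using 7 stock rods:
  stock rod 1: 175 = 175
  stock rod 2: 160 = 160
  stock rod 3: 140 = 140
  stock rod 4: 135 = 135
  stock rod 5: 130 = 130
  stock rod 6: 75 + 70 = 145
  stock rod 7: 55 = 55
No arrangement into 6 stock rods stays within capacity, so 7 is optimal.

7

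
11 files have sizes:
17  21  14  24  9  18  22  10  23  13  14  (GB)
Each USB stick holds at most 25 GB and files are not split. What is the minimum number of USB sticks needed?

9

Total = 24 + 23 + 22 + 21 + 18 + 17 + 14 + 14 + 13 + 10 + 9 = 185 GB.
Lower bound: ⌈185/25⌉ = 8 USB sticks.
Also, 9 files each exceed 25/2 GB, and no two of those can share a USB stick, so at least 9 USB sticks are needed.
A packing using 9 USB sticks:
  USB stick 1: 24 = 24
  USB stick 2: 23 = 23
  USB stick 3: 22 = 22
  USB stick 4: 21 = 21
  USB stick 5: 18 = 18
  USB stick 6: 17 = 17
  USB stick 7: 14 + 10 = 24
  USB stick 8: 14 + 9 = 23
  USB stick 9: 13 = 13
This matches the lower bound, so 9 is optimal.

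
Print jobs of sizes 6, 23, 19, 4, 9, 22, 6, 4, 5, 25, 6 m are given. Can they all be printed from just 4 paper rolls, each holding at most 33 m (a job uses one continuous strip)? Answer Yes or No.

Yes

A valid assignment using 4 paper rolls:
  roll 1: 25 + 6 = 31
  roll 2: 23 + 9 = 32
  roll 3: 22 + 6 + 5 = 33
  roll 4: 19 + 6 + 4 + 4 = 33
Every load is within 33 m, so 4 paper rolls suffice.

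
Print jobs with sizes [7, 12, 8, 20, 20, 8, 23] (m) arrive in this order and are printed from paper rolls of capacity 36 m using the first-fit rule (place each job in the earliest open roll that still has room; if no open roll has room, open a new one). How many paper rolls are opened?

4

  7 → roll 1 (new)  [load 7/36]
  12 → roll 1  [load 19/36]
  8 → roll 1  [load 27/36]
  20 → roll 2 (new)  [load 20/36]
  20 → roll 3 (new)  [load 20/36]
  8 → roll 1  [load 35/36]
  23 → roll 4 (new)  [load 23/36]
4 paper rolls opened.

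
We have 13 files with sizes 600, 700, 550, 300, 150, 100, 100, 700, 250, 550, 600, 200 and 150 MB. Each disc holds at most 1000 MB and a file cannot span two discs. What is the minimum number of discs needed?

6

Total = 700 + 700 + 600 + 600 + 550 + 550 + 300 + 250 + 200 + 150 + 150 + 100 + 100 = 4950 MB.
Lower bound: ⌈4950/1000⌉ = 5 discs.
Also, 6 files each exceed 500 MB, and no two of those can share a disc, so at least 6 discs are needed.
A packing using 6 discs:
  disc 1: 700 + 300 = 1000
  disc 2: 700 + 250 = 950
  disc 3: 600 + 200 + 150 = 950
  disc 4: 600 + 150 + 100 + 100 = 950
  disc 5: 550 = 550
  disc 6: 550 = 550
This matches the lower bound, so 6 is optimal.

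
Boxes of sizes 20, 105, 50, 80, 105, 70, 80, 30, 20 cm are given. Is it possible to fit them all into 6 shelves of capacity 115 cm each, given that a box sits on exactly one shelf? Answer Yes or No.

A valid assignment using 6 shelves:
  shelf 1: 105 = 105
  shelf 2: 105 = 105
  shelf 3: 80 + 30 = 110
  shelf 4: 80 + 20 = 100
  shelf 5: 70 + 20 = 90
  shelf 6: 50 = 50
Every load is within 115 cm, so 6 shelves suffice.

Yes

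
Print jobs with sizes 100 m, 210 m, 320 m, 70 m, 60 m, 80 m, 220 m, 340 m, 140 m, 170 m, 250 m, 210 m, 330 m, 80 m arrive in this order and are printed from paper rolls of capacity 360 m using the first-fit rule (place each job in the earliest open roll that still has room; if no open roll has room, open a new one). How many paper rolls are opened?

9

  100 → roll 1 (new)  [load 100/360]
  210 → roll 1  [load 310/360]
  320 → roll 2 (new)  [load 320/360]
  70 → roll 3 (new)  [load 70/360]
  60 → roll 3  [load 130/360]
  80 → roll 3  [load 210/360]
  220 → roll 4 (new)  [load 220/360]
  340 → roll 5 (new)  [load 340/360]
  140 → roll 3  [load 350/360]
  170 → roll 6 (new)  [load 170/360]
  250 → roll 7 (new)  [load 250/360]
  210 → roll 8 (new)  [load 210/360]
  330 → roll 9 (new)  [load 330/360]
  80 → roll 4  [load 300/360]
9 paper rolls opened.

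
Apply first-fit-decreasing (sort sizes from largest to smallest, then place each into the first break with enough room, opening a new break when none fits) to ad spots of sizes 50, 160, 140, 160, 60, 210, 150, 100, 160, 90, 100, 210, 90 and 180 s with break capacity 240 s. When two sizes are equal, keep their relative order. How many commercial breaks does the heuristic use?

Sorted descending: 210, 210, 180, 160, 160, 160, 150, 140, 100, 100, 90, 90, 60, 50.
  210 → break 1 (new)  [load 210/240]
  210 → break 2 (new)  [load 210/240]
  180 → break 3 (new)  [load 180/240]
  160 → break 4 (new)  [load 160/240]
  160 → break 5 (new)  [load 160/240]
  160 → break 6 (new)  [load 160/240]
  150 → break 7 (new)  [load 150/240]
  140 → break 8 (new)  [load 140/240]
  100 → break 8  [load 240/240]
  100 → break 9 (new)  [load 100/240]
  90 → break 7  [load 240/240]
  90 → break 9  [load 190/240]
  60 → break 3  [load 240/240]
  50 → break 4  [load 210/240]
9 commercial breaks opened.

9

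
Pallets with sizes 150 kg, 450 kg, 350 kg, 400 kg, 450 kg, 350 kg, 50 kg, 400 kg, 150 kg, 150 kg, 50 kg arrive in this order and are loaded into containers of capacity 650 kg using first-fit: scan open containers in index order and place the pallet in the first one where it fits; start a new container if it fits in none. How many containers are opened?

6

  150 → container 1 (new)  [load 150/650]
  450 → container 1  [load 600/650]
  350 → container 2 (new)  [load 350/650]
  400 → container 3 (new)  [load 400/650]
  450 → container 4 (new)  [load 450/650]
  350 → container 5 (new)  [load 350/650]
  50 → container 1  [load 650/650]
  400 → container 6 (new)  [load 400/650]
  150 → container 2  [load 500/650]
  150 → container 2  [load 650/650]
  50 → container 3  [load 450/650]
6 containers opened.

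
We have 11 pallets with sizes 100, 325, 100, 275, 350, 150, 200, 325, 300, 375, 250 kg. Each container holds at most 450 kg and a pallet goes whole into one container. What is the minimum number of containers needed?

7

Total = 375 + 350 + 325 + 325 + 300 + 275 + 250 + 200 + 150 + 100 + 100 = 2750 kg.
Lower bound: ⌈2750/450⌉ = 7 containers.
A packing using 7 containers:
  container 1: 375 = 375
  container 2: 350 + 100 = 450
  container 3: 325 + 100 = 425
  container 4: 325 = 325
  container 5: 300 + 150 = 450
  container 6: 275 = 275
  container 7: 250 + 200 = 450
This matches the lower bound, so 7 is optimal.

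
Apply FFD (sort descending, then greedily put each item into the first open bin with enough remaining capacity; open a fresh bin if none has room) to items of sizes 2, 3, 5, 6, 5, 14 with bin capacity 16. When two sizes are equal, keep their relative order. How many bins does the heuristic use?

Sorted descending: 14, 6, 5, 5, 3, 2.
  14 → bin 1 (new)  [load 14/16]
  6 → bin 2 (new)  [load 6/16]
  5 → bin 2  [load 11/16]
  5 → bin 2  [load 16/16]
  3 → bin 3 (new)  [load 3/16]
  2 → bin 1  [load 16/16]
3 bins opened.

3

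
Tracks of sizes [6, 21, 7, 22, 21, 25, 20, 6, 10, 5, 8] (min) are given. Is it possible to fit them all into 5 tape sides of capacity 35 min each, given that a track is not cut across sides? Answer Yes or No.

A valid assignment using 5 tape sides:
  side 1: 25 + 10 = 35
  side 2: 22 + 8 + 5 = 35
  side 3: 21 + 7 + 6 = 34
  side 4: 21 + 6 = 27
  side 5: 20 = 20
Every load is within 35 min, so 5 tape sides suffice.

Yes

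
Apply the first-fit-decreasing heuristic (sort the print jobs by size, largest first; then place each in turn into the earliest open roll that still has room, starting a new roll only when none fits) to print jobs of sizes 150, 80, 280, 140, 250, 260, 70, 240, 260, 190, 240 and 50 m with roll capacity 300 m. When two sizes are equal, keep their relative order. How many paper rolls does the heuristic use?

9

Sorted descending: 280, 260, 260, 250, 240, 240, 190, 150, 140, 80, 70, 50.
  280 → roll 1 (new)  [load 280/300]
  260 → roll 2 (new)  [load 260/300]
  260 → roll 3 (new)  [load 260/300]
  250 → roll 4 (new)  [load 250/300]
  240 → roll 5 (new)  [load 240/300]
  240 → roll 6 (new)  [load 240/300]
  190 → roll 7 (new)  [load 190/300]
  150 → roll 8 (new)  [load 150/300]
  140 → roll 8  [load 290/300]
  80 → roll 7  [load 270/300]
  70 → roll 9 (new)  [load 70/300]
  50 → roll 4  [load 300/300]
9 paper rolls opened.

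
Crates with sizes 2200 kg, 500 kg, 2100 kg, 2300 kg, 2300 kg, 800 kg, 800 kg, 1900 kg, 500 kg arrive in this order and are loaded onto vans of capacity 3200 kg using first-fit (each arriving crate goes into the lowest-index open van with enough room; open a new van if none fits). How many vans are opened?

5

  2200 → van 1 (new)  [load 2200/3200]
  500 → van 1  [load 2700/3200]
  2100 → van 2 (new)  [load 2100/3200]
  2300 → van 3 (new)  [load 2300/3200]
  2300 → van 4 (new)  [load 2300/3200]
  800 → van 2  [load 2900/3200]
  800 → van 3  [load 3100/3200]
  1900 → van 5 (new)  [load 1900/3200]
  500 → van 1  [load 3200/3200]
5 vans opened.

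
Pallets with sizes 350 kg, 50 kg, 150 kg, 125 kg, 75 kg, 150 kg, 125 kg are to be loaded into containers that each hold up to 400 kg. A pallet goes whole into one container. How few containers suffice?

Total = 350 + 150 + 150 + 125 + 125 + 75 + 50 = 1025 kg.
Lower bound: ⌈1025/400⌉ = 3 containers.
A packing using 3 containers:
  container 1: 350 + 50 = 400
  container 2: 150 + 150 + 75 = 375
  container 3: 125 + 125 = 250
This matches the lower bound, so 3 is optimal.

3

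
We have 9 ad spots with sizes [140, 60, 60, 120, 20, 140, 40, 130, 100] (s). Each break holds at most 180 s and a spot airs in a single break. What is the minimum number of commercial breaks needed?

Total = 140 + 140 + 130 + 120 + 100 + 60 + 60 + 40 + 20 = 810 s.
Lower bound: ⌈810/180⌉ = 5 commercial breaks.
A packing using 5 commercial breaks:
  break 1: 140 + 40 = 180
  break 2: 140 + 20 = 160
  break 3: 130 = 130
  break 4: 120 + 60 = 180
  break 5: 100 + 60 = 160
This matches the lower bound, so 5 is optimal.

5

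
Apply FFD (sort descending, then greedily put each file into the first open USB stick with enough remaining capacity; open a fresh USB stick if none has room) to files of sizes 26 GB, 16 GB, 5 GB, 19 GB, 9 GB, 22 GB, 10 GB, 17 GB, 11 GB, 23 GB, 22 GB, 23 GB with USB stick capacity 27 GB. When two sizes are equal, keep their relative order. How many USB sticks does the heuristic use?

Sorted descending: 26, 23, 23, 22, 22, 19, 17, 16, 11, 10, 9, 5.
  26 → USB stick 1 (new)  [load 26/27]
  23 → USB stick 2 (new)  [load 23/27]
  23 → USB stick 3 (new)  [load 23/27]
  22 → USB stick 4 (new)  [load 22/27]
  22 → USB stick 5 (new)  [load 22/27]
  19 → USB stick 6 (new)  [load 19/27]
  17 → USB stick 7 (new)  [load 17/27]
  16 → USB stick 8 (new)  [load 16/27]
  11 → USB stick 8  [load 27/27]
  10 → USB stick 7  [load 27/27]
  9 → USB stick 9 (new)  [load 9/27]
  5 → USB stick 4  [load 27/27]
9 USB sticks opened.

9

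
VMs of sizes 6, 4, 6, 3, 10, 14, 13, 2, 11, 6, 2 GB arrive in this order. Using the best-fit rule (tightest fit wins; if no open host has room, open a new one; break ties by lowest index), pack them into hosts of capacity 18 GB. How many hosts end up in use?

5

  6 → host 1 (new)  [load 6/18]
  4 → host 1  [load 10/18]
  6 → host 1  [load 16/18]
  3 → host 2 (new)  [load 3/18]
  10 → host 2  [load 13/18]
  14 → host 3 (new)  [load 14/18]
  13 → host 4 (new)  [load 13/18]
  2 → host 1  [load 18/18]
  11 → host 5 (new)  [load 11/18]
  6 → host 5  [load 17/18]
  2 → host 3  [load 16/18]
5 hosts opened.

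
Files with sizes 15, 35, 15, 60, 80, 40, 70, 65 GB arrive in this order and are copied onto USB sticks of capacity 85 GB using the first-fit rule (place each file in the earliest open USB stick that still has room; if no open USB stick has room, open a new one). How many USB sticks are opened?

6

  15 → USB stick 1 (new)  [load 15/85]
  35 → USB stick 1  [load 50/85]
  15 → USB stick 1  [load 65/85]
  60 → USB stick 2 (new)  [load 60/85]
  80 → USB stick 3 (new)  [load 80/85]
  40 → USB stick 4 (new)  [load 40/85]
  70 → USB stick 5 (new)  [load 70/85]
  65 → USB stick 6 (new)  [load 65/85]
6 USB sticks opened.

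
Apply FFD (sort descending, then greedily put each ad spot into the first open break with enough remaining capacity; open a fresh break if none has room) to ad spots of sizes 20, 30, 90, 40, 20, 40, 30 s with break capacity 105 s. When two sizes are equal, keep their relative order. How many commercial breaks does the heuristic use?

Sorted descending: 90, 40, 40, 30, 30, 20, 20.
  90 → break 1 (new)  [load 90/105]
  40 → break 2 (new)  [load 40/105]
  40 → break 2  [load 80/105]
  30 → break 3 (new)  [load 30/105]
  30 → break 3  [load 60/105]
  20 → break 2  [load 100/105]
  20 → break 3  [load 80/105]
3 commercial breaks opened.

3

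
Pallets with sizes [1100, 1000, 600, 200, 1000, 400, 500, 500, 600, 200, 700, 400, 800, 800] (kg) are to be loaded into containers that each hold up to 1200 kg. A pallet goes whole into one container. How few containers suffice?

8

Total = 1100 + 1000 + 1000 + 800 + 800 + 700 + 600 + 600 + 500 + 500 + 400 + 400 + 200 + 200 = 8800 kg.
Lower bound: ⌈8800/1200⌉ = 8 containers.
A packing using 8 containers:
  container 1: 1100 = 1100
  container 2: 1000 + 200 = 1200
  container 3: 1000 + 200 = 1200
  container 4: 800 + 400 = 1200
  container 5: 800 + 400 = 1200
  container 6: 700 + 500 = 1200
  container 7: 600 + 600 = 1200
  container 8: 500 = 500
This matches the lower bound, so 8 is optimal.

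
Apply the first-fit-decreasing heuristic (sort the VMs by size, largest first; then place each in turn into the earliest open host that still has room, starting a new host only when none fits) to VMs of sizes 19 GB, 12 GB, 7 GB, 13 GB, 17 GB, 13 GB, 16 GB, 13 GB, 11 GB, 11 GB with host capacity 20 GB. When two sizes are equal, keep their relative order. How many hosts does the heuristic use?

9

Sorted descending: 19, 17, 16, 13, 13, 13, 12, 11, 11, 7.
  19 → host 1 (new)  [load 19/20]
  17 → host 2 (new)  [load 17/20]
  16 → host 3 (new)  [load 16/20]
  13 → host 4 (new)  [load 13/20]
  13 → host 5 (new)  [load 13/20]
  13 → host 6 (new)  [load 13/20]
  12 → host 7 (new)  [load 12/20]
  11 → host 8 (new)  [load 11/20]
  11 → host 9 (new)  [load 11/20]
  7 → host 4  [load 20/20]
9 hosts opened.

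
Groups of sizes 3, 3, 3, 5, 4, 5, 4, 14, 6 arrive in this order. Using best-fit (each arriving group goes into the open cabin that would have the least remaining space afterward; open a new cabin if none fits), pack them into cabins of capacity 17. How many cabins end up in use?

  3 → cabin 1 (new)  [load 3/17]
  3 → cabin 1  [load 6/17]
  3 → cabin 1  [load 9/17]
  5 → cabin 1  [load 14/17]
  4 → cabin 2 (new)  [load 4/17]
  5 → cabin 2  [load 9/17]
  4 → cabin 2  [load 13/17]
  14 → cabin 3 (new)  [load 14/17]
  6 → cabin 4 (new)  [load 6/17]
4 cabins opened.

4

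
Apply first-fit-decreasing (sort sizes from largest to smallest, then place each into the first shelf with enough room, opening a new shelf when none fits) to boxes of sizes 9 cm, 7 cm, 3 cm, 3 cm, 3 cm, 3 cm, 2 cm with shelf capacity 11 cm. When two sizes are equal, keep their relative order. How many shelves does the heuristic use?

3

Sorted descending: 9, 7, 3, 3, 3, 3, 2.
  9 → shelf 1 (new)  [load 9/11]
  7 → shelf 2 (new)  [load 7/11]
  3 → shelf 2  [load 10/11]
  3 → shelf 3 (new)  [load 3/11]
  3 → shelf 3  [load 6/11]
  3 → shelf 3  [load 9/11]
  2 → shelf 1  [load 11/11]
3 shelves opened.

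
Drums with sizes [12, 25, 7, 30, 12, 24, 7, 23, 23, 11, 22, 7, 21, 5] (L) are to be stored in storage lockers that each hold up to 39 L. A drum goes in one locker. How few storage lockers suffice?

7

Total = 30 + 25 + 24 + 23 + 23 + 22 + 21 + 12 + 12 + 11 + 7 + 7 + 7 + 5 = 229 L.
Lower bound: ⌈229/39⌉ = 6 storage lockers.
Also, 7 drums each exceed 39/2 L, and no two of those can share a locker, so at least 7 storage lockers are needed.
A packing using 7 storage lockers:
  locker 1: 30 + 7 = 37
  locker 2: 25 + 12 = 37
  locker 3: 24 + 12 = 36
  locker 4: 23 + 11 + 5 = 39
  locker 5: 23 + 7 + 7 = 37
  locker 6: 22 = 22
  locker 7: 21 = 21
This matches the lower bound, so 7 is optimal.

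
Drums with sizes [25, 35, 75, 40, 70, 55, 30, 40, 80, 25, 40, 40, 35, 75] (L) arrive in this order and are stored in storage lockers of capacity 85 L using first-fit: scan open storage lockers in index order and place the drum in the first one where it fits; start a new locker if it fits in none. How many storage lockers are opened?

  25 → locker 1 (new)  [load 25/85]
  35 → locker 1  [load 60/85]
  75 → locker 2 (new)  [load 75/85]
  40 → locker 3 (new)  [load 40/85]
  70 → locker 4 (new)  [load 70/85]
  55 → locker 5 (new)  [load 55/85]
  30 → locker 3  [load 70/85]
  40 → locker 6 (new)  [load 40/85]
  80 → locker 7 (new)  [load 80/85]
  25 → locker 1  [load 85/85]
  40 → locker 6  [load 80/85]
  40 → locker 8 (new)  [load 40/85]
  35 → locker 8  [load 75/85]
  75 → locker 9 (new)  [load 75/85]
9 storage lockers opened.

9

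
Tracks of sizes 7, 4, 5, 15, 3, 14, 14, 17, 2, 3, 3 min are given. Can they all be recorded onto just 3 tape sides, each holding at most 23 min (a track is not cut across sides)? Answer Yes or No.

Total = 87 min; ⌈87/23⌉ = 4.
At least 4 tape sides are required, but only 3 are allowed.

No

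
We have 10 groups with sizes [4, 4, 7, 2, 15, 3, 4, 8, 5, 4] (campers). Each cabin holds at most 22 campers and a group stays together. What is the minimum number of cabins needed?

3

Total = 15 + 8 + 7 + 5 + 4 + 4 + 4 + 4 + 3 + 2 = 56 campers.
Lower bound: ⌈56/22⌉ = 3 cabins.
A packing using 3 cabins:
  cabin 1: 15 + 7 = 22
  cabin 2: 8 + 5 + 4 + 4 = 21
  cabin 3: 4 + 4 + 3 + 2 = 13
This matches the lower bound, so 3 is optimal.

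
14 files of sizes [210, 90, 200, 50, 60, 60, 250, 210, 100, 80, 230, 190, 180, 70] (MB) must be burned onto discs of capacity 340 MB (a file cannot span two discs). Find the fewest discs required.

7

Total = 250 + 230 + 210 + 210 + 200 + 190 + 180 + 100 + 90 + 80 + 70 + 60 + 60 + 50 = 1980 MB.
Lower bound: ⌈1980/340⌉ = 6 discs.
Also, 7 files each exceed 170 MB, and no two of those can share a disc, so at least 7 discs are needed.
A packing using 7 discs:
  disc 1: 250 + 90 = 340
  disc 2: 230 + 100 = 330
  disc 3: 210 + 80 + 50 = 340
  disc 4: 210 + 70 + 60 = 340
  disc 5: 200 + 60 = 260
  disc 6: 190 = 190
  disc 7: 180 = 180
This matches the lower bound, so 7 is optimal.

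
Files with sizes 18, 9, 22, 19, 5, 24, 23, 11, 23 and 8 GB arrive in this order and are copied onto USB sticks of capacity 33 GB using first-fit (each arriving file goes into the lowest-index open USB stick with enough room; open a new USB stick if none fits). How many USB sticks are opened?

6

  18 → USB stick 1 (new)  [load 18/33]
  9 → USB stick 1  [load 27/33]
  22 → USB stick 2 (new)  [load 22/33]
  19 → USB stick 3 (new)  [load 19/33]
  5 → USB stick 1  [load 32/33]
  24 → USB stick 4 (new)  [load 24/33]
  23 → USB stick 5 (new)  [load 23/33]
  11 → USB stick 2  [load 33/33]
  23 → USB stick 6 (new)  [load 23/33]
  8 → USB stick 3  [load 27/33]
6 USB sticks opened.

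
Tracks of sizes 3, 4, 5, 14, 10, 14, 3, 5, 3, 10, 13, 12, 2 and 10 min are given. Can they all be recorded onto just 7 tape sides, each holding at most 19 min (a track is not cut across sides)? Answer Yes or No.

A valid assignment using 7 tape sides:
  side 1: 14 + 5 = 19
  side 2: 14 + 5 = 19
  side 3: 13 + 4 + 2 = 19
  side 4: 12 + 3 + 3 = 18
  side 5: 10 + 3 = 13
  side 6: 10 = 10
  side 7: 10 = 10
Every load is within 19 min, so 7 tape sides suffice.

Yes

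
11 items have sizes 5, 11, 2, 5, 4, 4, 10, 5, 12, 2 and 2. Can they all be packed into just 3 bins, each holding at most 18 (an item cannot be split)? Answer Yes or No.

Total = 62; ⌈62/18⌉ = 4.
At least 4 bins are required, but only 3 are allowed.

No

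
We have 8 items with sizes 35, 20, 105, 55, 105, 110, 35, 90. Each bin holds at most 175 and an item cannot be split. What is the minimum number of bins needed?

Total = 110 + 105 + 105 + 90 + 55 + 35 + 35 + 20 = 555.
Lower bound: ⌈555/175⌉ = 4 bins.
A packing using 4 bins:
  bin 1: 110 + 55 = 165
  bin 2: 105 + 35 + 35 = 175
  bin 3: 105 + 20 = 125
  bin 4: 90 = 90
This matches the lower bound, so 4 is optimal.

4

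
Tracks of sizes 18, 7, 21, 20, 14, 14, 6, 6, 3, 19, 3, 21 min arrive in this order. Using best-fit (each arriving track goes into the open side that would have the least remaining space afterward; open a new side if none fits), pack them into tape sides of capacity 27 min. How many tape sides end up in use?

  18 → side 1 (new)  [load 18/27]
  7 → side 1  [load 25/27]
  21 → side 2 (new)  [load 21/27]
  20 → side 3 (new)  [load 20/27]
  14 → side 4 (new)  [load 14/27]
  14 → side 5 (new)  [load 14/27]
  6 → side 2  [load 27/27]
  6 → side 3  [load 26/27]
  3 → side 4  [load 17/27]
  19 → side 6 (new)  [load 19/27]
  3 → side 6  [load 22/27]
  21 → side 7 (new)  [load 21/27]
7 tape sides opened.

7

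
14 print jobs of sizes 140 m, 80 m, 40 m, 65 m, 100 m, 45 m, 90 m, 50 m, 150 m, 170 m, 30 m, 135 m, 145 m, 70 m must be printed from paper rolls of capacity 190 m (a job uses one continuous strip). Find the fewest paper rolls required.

8

Total = 170 + 150 + 145 + 140 + 135 + 100 + 90 + 80 + 70 + 65 + 50 + 45 + 40 + 30 = 1310 m.
Lower bound: ⌈1310/190⌉ = 7 paper rolls.
A packing using 8 paper rolls:
  roll 1: 170 = 170
  roll 2: 150 + 40 = 190
  roll 3: 145 + 45 = 190
  roll 4: 140 + 50 = 190
  roll 5: 135 + 30 = 165
  roll 6: 100 + 90 = 190
  roll 7: 80 + 70 = 150
  roll 8: 65 = 65
No arrangement into 7 paper rolls stays within capacity, so 8 is optimal.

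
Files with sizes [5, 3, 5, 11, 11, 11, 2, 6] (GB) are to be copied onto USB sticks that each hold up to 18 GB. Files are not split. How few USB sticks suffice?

4

Total = 11 + 11 + 11 + 6 + 5 + 5 + 3 + 2 = 54 GB.
Lower bound: ⌈54/18⌉ = 3 USB sticks.
A packing using 4 USB sticks:
  USB stick 1: 11 + 6 = 17
  USB stick 2: 11 + 5 + 2 = 18
  USB stick 3: 11 + 5 = 16
  USB stick 4: 3 = 3
No arrangement into 3 USB sticks stays within capacity, so 4 is optimal.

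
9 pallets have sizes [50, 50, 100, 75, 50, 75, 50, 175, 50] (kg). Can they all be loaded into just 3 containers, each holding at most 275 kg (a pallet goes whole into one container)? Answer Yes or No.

Yes

A valid assignment using 3 containers:
  container 1: 175 + 100 = 275
  container 2: 75 + 75 + 50 + 50 = 250
  container 3: 50 + 50 + 50 = 150
Every load is within 275 kg, so 3 containers suffice.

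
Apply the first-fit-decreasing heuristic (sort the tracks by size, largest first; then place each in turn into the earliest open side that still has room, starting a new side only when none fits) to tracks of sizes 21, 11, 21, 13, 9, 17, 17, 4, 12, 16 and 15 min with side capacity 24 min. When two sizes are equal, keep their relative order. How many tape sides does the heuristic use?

Sorted descending: 21, 21, 17, 17, 16, 15, 13, 12, 11, 9, 4.
  21 → side 1 (new)  [load 21/24]
  21 → side 2 (new)  [load 21/24]
  17 → side 3 (new)  [load 17/24]
  17 → side 4 (new)  [load 17/24]
  16 → side 5 (new)  [load 16/24]
  15 → side 6 (new)  [load 15/24]
  13 → side 7 (new)  [load 13/24]
  12 → side 8 (new)  [load 12/24]
  11 → side 7  [load 24/24]
  9 → side 6  [load 24/24]
  4 → side 3  [load 21/24]
8 tape sides opened.

8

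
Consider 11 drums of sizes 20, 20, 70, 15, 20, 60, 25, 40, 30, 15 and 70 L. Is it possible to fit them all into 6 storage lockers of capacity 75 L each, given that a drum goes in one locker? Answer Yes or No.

A valid assignment using 6 storage lockers:
  locker 1: 70 = 70
  locker 2: 70 = 70
  locker 3: 60 + 15 = 75
  locker 4: 40 + 30 = 70
  locker 5: 25 + 20 + 20 = 65
  locker 6: 20 + 15 = 35
Every load is within 75 L, so 6 storage lockers suffice.

Yes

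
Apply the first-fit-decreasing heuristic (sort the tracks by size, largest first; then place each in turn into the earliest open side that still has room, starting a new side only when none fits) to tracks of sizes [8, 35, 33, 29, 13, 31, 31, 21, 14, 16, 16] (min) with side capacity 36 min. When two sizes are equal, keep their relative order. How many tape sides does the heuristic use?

Sorted descending: 35, 33, 31, 31, 29, 21, 16, 16, 14, 13, 8.
  35 → side 1 (new)  [load 35/36]
  33 → side 2 (new)  [load 33/36]
  31 → side 3 (new)  [load 31/36]
  31 → side 4 (new)  [load 31/36]
  29 → side 5 (new)  [load 29/36]
  21 → side 6 (new)  [load 21/36]
  16 → side 7 (new)  [load 16/36]
  16 → side 7  [load 32/36]
  14 → side 6  [load 35/36]
  13 → side 8 (new)  [load 13/36]
  8 → side 8  [load 21/36]
8 tape sides opened.

8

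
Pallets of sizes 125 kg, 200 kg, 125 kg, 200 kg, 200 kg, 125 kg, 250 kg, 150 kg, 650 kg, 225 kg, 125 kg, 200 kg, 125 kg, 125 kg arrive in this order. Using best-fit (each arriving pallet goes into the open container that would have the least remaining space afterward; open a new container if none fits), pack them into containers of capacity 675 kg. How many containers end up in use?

  125 → container 1 (new)  [load 125/675]
  200 → container 1  [load 325/675]
  125 → container 1  [load 450/675]
  200 → container 1  [load 650/675]
  200 → container 2 (new)  [load 200/675]
  125 → container 2  [load 325/675]
  250 → container 2  [load 575/675]
  150 → container 3 (new)  [load 150/675]
  650 → container 4 (new)  [load 650/675]
  225 → container 3  [load 375/675]
  125 → container 3  [load 500/675]
  200 → container 5 (new)  [load 200/675]
  125 → container 3  [load 625/675]
  125 → container 5  [load 325/675]
5 containers opened.

5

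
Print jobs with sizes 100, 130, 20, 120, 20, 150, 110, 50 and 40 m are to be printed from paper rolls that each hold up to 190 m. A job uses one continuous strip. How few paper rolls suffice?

5

Total = 150 + 130 + 120 + 110 + 100 + 50 + 40 + 20 + 20 = 740 m.
Lower bound: ⌈740/190⌉ = 4 paper rolls.
Also, 5 print jobs each exceed 95 m, and no two of those can share a roll, so at least 5 paper rolls are needed.
A packing using 5 paper rolls:
  roll 1: 150 + 40 = 190
  roll 2: 130 + 50 = 180
  roll 3: 120 + 20 + 20 = 160
  roll 4: 110 = 110
  roll 5: 100 = 100
This matches the lower bound, so 5 is optimal.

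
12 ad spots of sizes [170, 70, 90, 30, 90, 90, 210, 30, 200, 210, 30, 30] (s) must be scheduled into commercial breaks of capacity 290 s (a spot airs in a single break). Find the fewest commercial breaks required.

5

Total = 210 + 210 + 200 + 170 + 90 + 90 + 90 + 70 + 30 + 30 + 30 + 30 = 1250 s.
Lower bound: ⌈1250/290⌉ = 5 commercial breaks.
A packing using 5 commercial breaks:
  break 1: 210 + 70 = 280
  break 2: 210 + 30 + 30 = 270
  break 3: 200 + 90 = 290
  break 4: 170 + 90 + 30 = 290
  break 5: 90 + 30 = 120
This matches the lower bound, so 5 is optimal.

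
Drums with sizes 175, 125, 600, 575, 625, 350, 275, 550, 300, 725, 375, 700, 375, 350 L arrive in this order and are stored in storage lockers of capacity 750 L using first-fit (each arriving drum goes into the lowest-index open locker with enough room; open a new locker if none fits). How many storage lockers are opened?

  175 → locker 1 (new)  [load 175/750]
  125 → locker 1  [load 300/750]
  600 → locker 2 (new)  [load 600/750]
  575 → locker 3 (new)  [load 575/750]
  625 → locker 4 (new)  [load 625/750]
  350 → locker 1  [load 650/750]
  275 → locker 5 (new)  [load 275/750]
  550 → locker 6 (new)  [load 550/750]
  300 → locker 5  [load 575/750]
  725 → locker 7 (new)  [load 725/750]
  375 → locker 8 (new)  [load 375/750]
  700 → locker 9 (new)  [load 700/750]
  375 → locker 8  [load 750/750]
  350 → locker 10 (new)  [load 350/750]
10 storage lockers opened.

10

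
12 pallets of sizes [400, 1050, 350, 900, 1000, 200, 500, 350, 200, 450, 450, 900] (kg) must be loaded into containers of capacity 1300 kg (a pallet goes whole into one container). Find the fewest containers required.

Total = 1050 + 1000 + 900 + 900 + 500 + 450 + 450 + 400 + 350 + 350 + 200 + 200 = 6750 kg.
Lower bound: ⌈6750/1300⌉ = 6 containers.
A packing using 6 containers:
  container 1: 1050 + 200 = 1250
  container 2: 1000 + 200 = 1200
  container 3: 900 + 400 = 1300
  container 4: 900 + 350 = 1250
  container 5: 500 + 450 + 350 = 1300
  container 6: 450 = 450
This matches the lower bound, so 6 is optimal.

6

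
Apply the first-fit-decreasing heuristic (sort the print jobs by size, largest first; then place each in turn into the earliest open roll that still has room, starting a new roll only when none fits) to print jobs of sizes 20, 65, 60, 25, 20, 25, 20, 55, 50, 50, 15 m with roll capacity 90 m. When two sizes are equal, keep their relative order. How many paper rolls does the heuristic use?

5

Sorted descending: 65, 60, 55, 50, 50, 25, 25, 20, 20, 20, 15.
  65 → roll 1 (new)  [load 65/90]
  60 → roll 2 (new)  [load 60/90]
  55 → roll 3 (new)  [load 55/90]
  50 → roll 4 (new)  [load 50/90]
  50 → roll 5 (new)  [load 50/90]
  25 → roll 1  [load 90/90]
  25 → roll 2  [load 85/90]
  20 → roll 3  [load 75/90]
  20 → roll 4  [load 70/90]
  20 → roll 4  [load 90/90]
  15 → roll 3  [load 90/90]
5 paper rolls opened.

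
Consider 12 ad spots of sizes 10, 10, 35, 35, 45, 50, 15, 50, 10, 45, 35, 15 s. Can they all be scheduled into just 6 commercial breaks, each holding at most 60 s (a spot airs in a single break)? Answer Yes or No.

Total = 355 s; ⌈355/60⌉ = 6.
7 ad spots each exceed half the capacity and cannot share a break, forcing at least 7 commercial breaks.
At least 7 commercial breaks are required, but only 6 are allowed.

No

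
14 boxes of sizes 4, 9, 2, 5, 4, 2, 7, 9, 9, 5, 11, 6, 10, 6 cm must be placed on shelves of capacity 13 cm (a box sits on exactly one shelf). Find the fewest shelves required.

8

Total = 11 + 10 + 9 + 9 + 9 + 7 + 6 + 6 + 5 + 5 + 4 + 4 + 2 + 2 = 89 cm.
Lower bound: ⌈89/13⌉ = 7 shelves.
A packing using 8 shelves:
  shelf 1: 11 + 2 = 13
  shelf 2: 10 + 2 = 12
  shelf 3: 9 + 4 = 13
  shelf 4: 9 + 4 = 13
  shelf 5: 9 = 9
  shelf 6: 7 + 6 = 13
  shelf 7: 6 + 5 = 11
  shelf 8: 5 = 5
No arrangement into 7 shelves stays within capacity, so 8 is optimal.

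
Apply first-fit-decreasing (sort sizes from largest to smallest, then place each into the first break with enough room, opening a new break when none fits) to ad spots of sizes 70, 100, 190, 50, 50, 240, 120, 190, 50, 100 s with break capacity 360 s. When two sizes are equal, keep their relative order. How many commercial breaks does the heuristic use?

4

Sorted descending: 240, 190, 190, 120, 100, 100, 70, 50, 50, 50.
  240 → break 1 (new)  [load 240/360]
  190 → break 2 (new)  [load 190/360]
  190 → break 3 (new)  [load 190/360]
  120 → break 1  [load 360/360]
  100 → break 2  [load 290/360]
  100 → break 3  [load 290/360]
  70 → break 2  [load 360/360]
  50 → break 3  [load 340/360]
  50 → break 4 (new)  [load 50/360]
  50 → break 4  [load 100/360]
4 commercial breaks opened.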